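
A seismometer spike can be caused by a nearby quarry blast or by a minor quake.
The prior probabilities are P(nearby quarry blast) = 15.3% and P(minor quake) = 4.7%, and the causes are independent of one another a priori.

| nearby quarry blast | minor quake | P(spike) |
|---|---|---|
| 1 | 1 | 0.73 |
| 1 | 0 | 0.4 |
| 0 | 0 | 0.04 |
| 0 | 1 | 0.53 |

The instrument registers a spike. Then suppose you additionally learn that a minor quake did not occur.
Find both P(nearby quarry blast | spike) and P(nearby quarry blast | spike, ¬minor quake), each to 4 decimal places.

By total probability over the 4 (nearby quarry blast, minor quake) configurations:
  P(spike) = 0.04*0.847*0.953 + 0.53*0.847*0.047 + 0.4*0.153*0.953 + 0.73*0.153*0.047
        = 0.032288 + 0.021099 + 0.058324 + 0.005249 = 0.116960
The terms with nearby quarry blast present sum to 0.063573, so
  P(nearby quarry blast | spike) = 0.063573 / 0.116960 ≈ 0.5435

With the extra evidence:
Sum P(spike|·) weighted by the priors over both values of nearby quarry blast:
  P(spike | ¬minor quake) = 0.04×0.847 + 0.4×0.153
        = 0.033880 + 0.061200 = 0.095080
The terms with nearby quarry blast present sum to 0.061200, so
  P(nearby quarry blast | spike, ¬minor quake) = 0.061200 / 0.095080 ≈ 0.6437
With minor quake excluded, nearby quarry blast must carry more of the explanatory weight for the spike.

P(nearby quarry blast | spike) ≈ 0.5435; P(nearby quarry blast | spike, ¬minor quake) ≈ 0.6437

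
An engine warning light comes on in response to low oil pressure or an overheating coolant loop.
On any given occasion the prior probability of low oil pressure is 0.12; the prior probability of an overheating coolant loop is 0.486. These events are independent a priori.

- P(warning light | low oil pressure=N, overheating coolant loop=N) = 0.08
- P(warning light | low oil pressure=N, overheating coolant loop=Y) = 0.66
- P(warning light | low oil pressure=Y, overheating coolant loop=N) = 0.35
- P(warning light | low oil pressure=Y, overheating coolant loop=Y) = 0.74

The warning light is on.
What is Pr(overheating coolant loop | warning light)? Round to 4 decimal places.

P(warning light) = 0.08·0.88·0.514 + 0.66·0.88·0.486 + 0.35·0.12·0.514 + 0.74·0.12·0.486 = 0.036186 + 0.282269 + 0.021588 + 0.043157 = 0.383200
The overheating coolant loop-present share is 0.282269 + 0.043157 = 0.325426.
So P(overheating coolant loop | warning light) = 0.325426/0.383200 ≈ 0.8492.

Pr(overheating coolant loop | warning light) ≈ 0.8492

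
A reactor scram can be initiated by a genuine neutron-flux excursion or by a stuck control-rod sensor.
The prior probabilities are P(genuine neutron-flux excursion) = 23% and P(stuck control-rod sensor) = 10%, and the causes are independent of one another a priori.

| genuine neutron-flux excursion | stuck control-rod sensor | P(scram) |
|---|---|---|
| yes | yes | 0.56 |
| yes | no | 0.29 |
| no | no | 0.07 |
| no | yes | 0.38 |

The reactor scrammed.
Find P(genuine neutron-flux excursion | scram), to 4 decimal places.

P(genuine neutron-flux excursion | scram) ≈ 0.4839

Numerator (weight on configurations with genuine neutron-flux excursion): 0.060030 + 0.012880 = 0.072910
Normalizer over all consistent configurations: 0.07·0.77·0.9 + 0.38·0.77·0.1 + 0.29·0.23·0.9 + 0.56·0.23·0.1 = 0.150680
P(genuine neutron-flux excursion | scram) = 0.072910/0.150680 ≈ 0.4839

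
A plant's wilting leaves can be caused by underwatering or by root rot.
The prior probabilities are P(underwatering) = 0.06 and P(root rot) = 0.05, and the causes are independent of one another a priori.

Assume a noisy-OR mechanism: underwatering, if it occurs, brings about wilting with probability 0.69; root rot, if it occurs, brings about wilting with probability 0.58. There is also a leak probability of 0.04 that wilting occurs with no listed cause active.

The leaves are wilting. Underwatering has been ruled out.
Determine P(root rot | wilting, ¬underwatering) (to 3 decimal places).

Under noisy-OR, P(wilting | causes) = 1 − (1−0.04)·∏(1−qᵢ) over the active causes.
Sum P(wilting|·) weighted by the priors over both values of root rot:
  P(wilting | ¬underwatering) = 0.04·0.95 + 0.5968·0.05
        = 0.038000 + 0.029840 = 0.067840
Keeping only the root rot-present terms gives 0.029840, so
  P(root rot | wilting, ¬underwatering) = 0.029840 / 0.067840 ≈ 0.440

P(root rot | wilting, ¬underwatering) ≈ 0.440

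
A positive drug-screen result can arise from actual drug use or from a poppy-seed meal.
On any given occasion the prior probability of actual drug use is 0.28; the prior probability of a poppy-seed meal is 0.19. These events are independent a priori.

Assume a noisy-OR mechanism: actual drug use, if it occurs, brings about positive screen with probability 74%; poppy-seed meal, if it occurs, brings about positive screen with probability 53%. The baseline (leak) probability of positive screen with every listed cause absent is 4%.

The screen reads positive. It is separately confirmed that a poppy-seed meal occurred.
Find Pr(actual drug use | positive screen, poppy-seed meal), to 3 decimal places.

Under noisy-OR, P(positive screen | causes) = 1 − (1−0.04)·∏(1−qᵢ) over the active causes.
P(positive screen | poppy-seed meal) = 0.5488*0.72 + 0.882688*0.28 = 0.395136 + 0.247153 = 0.642289
Restricting to configurations with actual drug use present: 0.882688*0.28 = 0.247153.
So P(actual drug use | positive screen, poppy-seed meal) = 0.247153/0.642289 ≈ 0.385.

Pr(actual drug use | positive screen, poppy-seed meal) ≈ 0.385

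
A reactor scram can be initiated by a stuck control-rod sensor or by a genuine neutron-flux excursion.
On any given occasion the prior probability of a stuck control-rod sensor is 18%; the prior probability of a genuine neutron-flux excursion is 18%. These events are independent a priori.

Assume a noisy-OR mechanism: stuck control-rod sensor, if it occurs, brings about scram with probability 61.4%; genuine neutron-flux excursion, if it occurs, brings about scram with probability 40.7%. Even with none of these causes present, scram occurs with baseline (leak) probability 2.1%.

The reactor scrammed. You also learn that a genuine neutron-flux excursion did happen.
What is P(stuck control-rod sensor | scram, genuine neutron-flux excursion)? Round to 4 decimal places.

P(stuck control-rod sensor | scram, genuine neutron-flux excursion) ≈ 0.2888

Under noisy-OR, P(scram | causes) = 1 − (1−0.021)·∏(1−qᵢ) over the active causes.
Weight on stuck control-rod sensor=true, given the evidence: 0.775909×0.18 = 0.139664
The normalizing constant is 0.419453×0.82 + 0.775909×0.18 = 0.483615
P(stuck control-rod sensor | scram, genuine neutron-flux excursion) = 0.139664/0.483615 ≈ 0.2888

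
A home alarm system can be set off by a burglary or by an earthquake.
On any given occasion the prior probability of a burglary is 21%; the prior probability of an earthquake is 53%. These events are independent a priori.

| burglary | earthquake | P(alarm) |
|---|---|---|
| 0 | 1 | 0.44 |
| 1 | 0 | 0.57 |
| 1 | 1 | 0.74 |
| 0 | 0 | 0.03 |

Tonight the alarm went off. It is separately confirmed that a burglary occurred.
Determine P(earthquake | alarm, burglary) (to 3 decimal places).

P(alarm | burglary) = 0.57·0.47 + 0.74·0.53 = 0.267900 + 0.392200 = 0.660100
The earthquake-present share is 0.74·0.53 = 0.392200.
Hence the posterior is 0.392200/0.660100 ≈ 0.594.

P(earthquake | alarm, burglary) ≈ 0.594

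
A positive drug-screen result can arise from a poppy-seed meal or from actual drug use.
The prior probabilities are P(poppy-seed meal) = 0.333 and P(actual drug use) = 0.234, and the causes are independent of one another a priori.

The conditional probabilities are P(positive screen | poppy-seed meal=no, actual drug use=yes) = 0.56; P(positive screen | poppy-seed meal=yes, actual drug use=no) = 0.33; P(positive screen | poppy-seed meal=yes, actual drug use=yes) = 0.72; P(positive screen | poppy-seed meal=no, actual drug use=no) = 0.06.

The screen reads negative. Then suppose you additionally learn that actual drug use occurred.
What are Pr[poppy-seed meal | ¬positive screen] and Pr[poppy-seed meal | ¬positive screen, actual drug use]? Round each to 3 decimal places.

Sum P(¬positive screen|·) weighted by the priors over the 4 (poppy-seed meal, actual drug use) configurations:
  P(¬positive screen) = 0.94*0.667*0.766 + 0.44*0.667*0.234 + 0.67*0.333*0.766 + 0.28*0.333*0.234
        = 0.480267 + 0.068674 + 0.170902 + 0.021818 = 0.741661
Keeping only the poppy-seed meal-present terms gives 0.192720, so
  P(poppy-seed meal | ¬positive screen) = 0.192720 / 0.741661 ≈ 0.260

With the extra evidence:
Enumerate both values of poppy-seed meal and weight by the priors:
  P(¬positive screen | actual drug use) = 0.44·0.667 + 0.28·0.333
        = 0.293480 + 0.093240 = 0.386720
Configurations with poppy-seed meal contribute 0.093240, so
  P(poppy-seed meal | ¬positive screen, actual drug use) = 0.093240 / 0.386720 ≈ 0.241

Pr[poppy-seed meal | ¬positive screen] ≈ 0.260; Pr[poppy-seed meal | ¬positive screen, actual drug use] ≈ 0.241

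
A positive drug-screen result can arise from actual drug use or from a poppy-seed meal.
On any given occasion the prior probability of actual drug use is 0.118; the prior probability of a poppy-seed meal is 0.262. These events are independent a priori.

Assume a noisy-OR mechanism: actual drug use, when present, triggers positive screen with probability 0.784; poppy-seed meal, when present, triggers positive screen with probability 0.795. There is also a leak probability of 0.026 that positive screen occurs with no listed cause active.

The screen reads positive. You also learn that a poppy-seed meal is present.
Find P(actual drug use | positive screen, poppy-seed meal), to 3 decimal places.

Under noisy-OR, P(positive screen | causes) = 1 − (1−0.026)·∏(1−qᵢ) over the active causes.
P(positive screen | poppy-seed meal) = 0.80033*0.882 + 0.956871*0.118 = 0.705891 + 0.112911 = 0.818802
Restricting to configurations with actual drug use present: 0.956871*0.118 = 0.112911.
P(actual drug use | positive screen, poppy-seed meal) = 0.112911 / 0.818802 ≈ 0.138

P(actual drug use | positive screen, poppy-seed meal) ≈ 0.138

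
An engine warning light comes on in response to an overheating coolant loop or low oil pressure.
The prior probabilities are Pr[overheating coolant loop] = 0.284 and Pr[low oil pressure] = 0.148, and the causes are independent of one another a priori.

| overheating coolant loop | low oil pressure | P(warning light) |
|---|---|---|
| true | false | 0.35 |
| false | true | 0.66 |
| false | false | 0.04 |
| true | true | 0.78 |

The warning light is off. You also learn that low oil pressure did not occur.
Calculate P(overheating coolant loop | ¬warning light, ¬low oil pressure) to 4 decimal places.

P(overheating coolant loop | ¬warning light, ¬low oil pressure) ≈ 0.2117

Enumerate both values of overheating coolant loop and weight by the priors:
  P(¬warning light | ¬low oil pressure) = 0.96·0.716 + 0.65·0.284
        = 0.687360 + 0.184600 = 0.871960
Configurations with overheating coolant loop contribute 0.184600, so
  P(overheating coolant loop | ¬warning light, ¬low oil pressure) = 0.184600 / 0.871960 ≈ 0.2117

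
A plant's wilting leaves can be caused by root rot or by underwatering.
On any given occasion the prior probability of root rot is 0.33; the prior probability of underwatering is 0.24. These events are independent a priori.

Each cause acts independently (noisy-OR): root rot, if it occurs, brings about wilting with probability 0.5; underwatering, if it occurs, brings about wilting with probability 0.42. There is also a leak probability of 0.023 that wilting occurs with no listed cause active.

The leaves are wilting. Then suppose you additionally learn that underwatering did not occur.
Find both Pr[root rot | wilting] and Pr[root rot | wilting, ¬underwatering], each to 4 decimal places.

Pr[root rot | wilting] ≈ 0.6945; Pr[root rot | wilting, ¬underwatering] ≈ 0.9163

Under noisy-OR, P(wilting | causes) = 1 − (1−0.023)·∏(1−qᵢ) over the active causes.
Enumerate the 4 (root rot, underwatering) configurations and weight by the priors:
  P(wilting) = 0.023·0.67·0.76 + 0.43334·0.67·0.24 + 0.5115·0.33·0.76 + 0.71667·0.33·0.24
        = 0.011712 + 0.069681 + 0.128284 + 0.056760 = 0.266437
Configurations with root rot contribute 0.185044, so
  P(root rot | wilting) = 0.185044 / 0.266437 ≈ 0.6945

Now also conditioning on underwatering≠true:
P(wilting | ¬underwatering) = 0.023×0.67 + 0.5115×0.33 = 0.015410 + 0.168795 = 0.184205
The root rot-present share is 0.5115×0.33 = 0.168795.
P(root rot | wilting, ¬underwatering) = 0.168795 / 0.184205 ≈ 0.9163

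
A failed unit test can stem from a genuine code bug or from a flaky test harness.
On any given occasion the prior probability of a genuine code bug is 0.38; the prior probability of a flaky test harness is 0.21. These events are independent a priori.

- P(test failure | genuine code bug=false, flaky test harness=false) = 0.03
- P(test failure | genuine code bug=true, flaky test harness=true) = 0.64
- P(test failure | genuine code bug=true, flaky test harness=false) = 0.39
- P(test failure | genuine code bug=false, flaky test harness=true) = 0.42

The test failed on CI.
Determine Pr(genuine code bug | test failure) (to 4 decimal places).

P(test failure) = 0.03*0.62*0.79 + 0.42*0.62*0.21 + 0.39*0.38*0.79 + 0.64*0.38*0.21 = 0.014694 + 0.054684 + 0.117078 + 0.051072 = 0.237528
Restricting to configurations with genuine code bug present: 0.117078 + 0.051072 = 0.168150.
Hence the posterior is 0.168150/0.237528 ≈ 0.7079.

Pr(genuine code bug | test failure) ≈ 0.7079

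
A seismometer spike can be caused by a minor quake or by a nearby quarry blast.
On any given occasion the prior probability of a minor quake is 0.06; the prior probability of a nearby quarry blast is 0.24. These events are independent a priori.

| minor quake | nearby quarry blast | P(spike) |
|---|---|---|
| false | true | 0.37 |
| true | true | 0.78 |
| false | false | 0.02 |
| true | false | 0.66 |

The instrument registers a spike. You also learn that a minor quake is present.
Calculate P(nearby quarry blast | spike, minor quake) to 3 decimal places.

P(nearby quarry blast | spike, minor quake) ≈ 0.272

P(spike | minor quake) = 0.66·0.76 + 0.78·0.24 = 0.501600 + 0.187200 = 0.688800
Restricting to configurations with nearby quarry blast present: 0.78·0.24 = 0.187200.
P(nearby quarry blast | spike, minor quake) = 0.187200 / 0.688800 ≈ 0.272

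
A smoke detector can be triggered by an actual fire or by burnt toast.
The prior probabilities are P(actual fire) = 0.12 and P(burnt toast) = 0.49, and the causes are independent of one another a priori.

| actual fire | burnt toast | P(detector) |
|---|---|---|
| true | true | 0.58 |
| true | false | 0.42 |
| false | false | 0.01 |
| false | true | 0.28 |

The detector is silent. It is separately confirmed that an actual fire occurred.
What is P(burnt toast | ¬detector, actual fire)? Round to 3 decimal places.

P(burnt toast | ¬detector, actual fire) ≈ 0.410

Numerator (weight on configurations with burnt toast): 0.42*0.49 = 0.205800
Normalizer over all consistent configurations: 0.58*0.51 + 0.42*0.49 = 0.501600
Posterior = 0.205800 / 0.501600 ≈ 0.410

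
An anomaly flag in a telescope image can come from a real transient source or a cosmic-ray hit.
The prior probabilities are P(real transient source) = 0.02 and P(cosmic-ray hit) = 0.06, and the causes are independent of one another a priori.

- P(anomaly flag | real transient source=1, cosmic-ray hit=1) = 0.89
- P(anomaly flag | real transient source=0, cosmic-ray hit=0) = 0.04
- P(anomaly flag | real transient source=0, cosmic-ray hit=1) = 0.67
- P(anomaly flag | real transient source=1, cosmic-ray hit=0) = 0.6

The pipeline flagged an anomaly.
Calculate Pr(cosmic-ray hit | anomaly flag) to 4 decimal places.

Pr(cosmic-ray hit | anomaly flag) ≈ 0.4567

P(anomaly flag) = 0.04·0.98·0.94 + 0.67·0.98·0.06 + 0.6·0.02·0.94 + 0.89·0.02·0.06 = 0.036848 + 0.039396 + 0.011280 + 0.001068 = 0.088592
Of this, 0.040464 comes from 0.039396 + 0.001068 (the cosmic-ray hit=true cases).
So P(cosmic-ray hit | anomaly flag) = 0.040464/0.088592 ≈ 0.4567.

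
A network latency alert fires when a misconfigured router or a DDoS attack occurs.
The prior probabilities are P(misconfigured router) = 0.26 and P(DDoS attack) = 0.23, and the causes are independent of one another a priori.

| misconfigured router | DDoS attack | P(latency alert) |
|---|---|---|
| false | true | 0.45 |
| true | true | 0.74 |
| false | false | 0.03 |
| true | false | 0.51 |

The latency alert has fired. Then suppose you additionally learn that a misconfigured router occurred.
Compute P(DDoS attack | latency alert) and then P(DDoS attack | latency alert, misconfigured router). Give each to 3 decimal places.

P(DDoS attack | latency alert) ≈ 0.503; P(DDoS attack | latency alert, misconfigured router) ≈ 0.302

Weight on DDoS attack=true, given the evidence: 0.076590 + 0.044252 = 0.120842
Denominator P(latency alert): 0.03×0.74×0.77 + 0.45×0.74×0.23 + 0.51×0.26×0.77 + 0.74×0.26×0.23 = 0.240038
P(DDoS attack | latency alert) = 0.120842/0.240038 ≈ 0.503

Now also conditioning on misconfigured router=true:
P(latency alert | misconfigured router) = 0.51·0.77 + 0.74·0.23 = 0.392700 + 0.170200 = 0.562900
The DDoS attack-present share is 0.74·0.23 = 0.170200.
Hence the posterior is 0.170200/0.562900 ≈ 0.302.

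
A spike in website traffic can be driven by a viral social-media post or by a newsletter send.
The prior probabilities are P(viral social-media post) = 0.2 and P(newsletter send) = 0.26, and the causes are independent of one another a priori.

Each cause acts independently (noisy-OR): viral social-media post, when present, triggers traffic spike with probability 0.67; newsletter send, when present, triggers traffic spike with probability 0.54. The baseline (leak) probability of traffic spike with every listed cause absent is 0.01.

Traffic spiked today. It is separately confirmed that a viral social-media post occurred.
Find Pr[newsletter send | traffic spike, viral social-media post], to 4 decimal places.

Pr[newsletter send | traffic spike, viral social-media post] ≈ 0.3072

Under noisy-OR, P(traffic spike | causes) = 1 − (1−0.01)·∏(1−qᵢ) over the active causes.
P(traffic spike | viral social-media post) = 0.6733·0.74 + 0.849718·0.26 = 0.498242 + 0.220927 = 0.719169
Of this, 0.220927 comes from 0.849718·0.26 (the newsletter send=true cases).
So P(newsletter send | traffic spike, viral social-media post) = 0.220927/0.719169 ≈ 0.3072.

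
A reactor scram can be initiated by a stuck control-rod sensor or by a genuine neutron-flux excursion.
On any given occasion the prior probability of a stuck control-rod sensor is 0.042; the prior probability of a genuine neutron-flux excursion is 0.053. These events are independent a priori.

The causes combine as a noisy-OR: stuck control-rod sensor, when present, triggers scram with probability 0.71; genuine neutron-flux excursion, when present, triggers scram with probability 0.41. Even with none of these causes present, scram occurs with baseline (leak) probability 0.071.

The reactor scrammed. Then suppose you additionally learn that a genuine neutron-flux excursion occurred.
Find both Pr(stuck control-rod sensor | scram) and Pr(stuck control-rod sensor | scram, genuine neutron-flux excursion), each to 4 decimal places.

Under noisy-OR, P(scram | causes) = 1 − (1−0.071)·∏(1−qᵢ) over the active causes.
Sum P(scram|·) weighted by the priors over the 4 (stuck control-rod sensor, genuine neutron-flux excursion) configurations:
  P(scram) = 0.071×0.958×0.947 + 0.45189×0.958×0.053 + 0.73059×0.042×0.947 + 0.841048×0.042×0.053
        = 0.064413 + 0.022944 + 0.029058 + 0.001872 = 0.118287
Keeping only the stuck control-rod sensor-present terms gives 0.030930, so
  P(stuck control-rod sensor | scram) = 0.030930 / 0.118287 ≈ 0.2615

Now condition on the additional information:
P(scram | genuine neutron-flux excursion) = 0.45189×0.958 + 0.841048×0.042 = 0.432911 + 0.035324 = 0.468235
Of this, 0.035324 comes from 0.841048×0.042 (the stuck control-rod sensor=true cases).
So P(stuck control-rod sensor | scram, genuine neutron-flux excursion) = 0.035324/0.468235 ≈ 0.0754.
The drop from 0.2615 to 0.0754 is the explaining-away (discounting) effect.

Pr(stuck control-rod sensor | scram) ≈ 0.2615; Pr(stuck control-rod sensor | scram, genuine neutron-flux excursion) ≈ 0.0754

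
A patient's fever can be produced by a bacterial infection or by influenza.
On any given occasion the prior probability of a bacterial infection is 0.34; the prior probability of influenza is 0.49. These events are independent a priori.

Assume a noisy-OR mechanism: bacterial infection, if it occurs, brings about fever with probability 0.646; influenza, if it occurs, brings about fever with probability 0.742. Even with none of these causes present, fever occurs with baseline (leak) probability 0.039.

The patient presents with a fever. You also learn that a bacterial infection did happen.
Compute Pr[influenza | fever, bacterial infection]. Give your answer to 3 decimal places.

Pr[influenza | fever, bacterial infection] ≈ 0.571

Under noisy-OR, P(fever | causes) = 1 − (1−0.039)·∏(1−qᵢ) over the active causes.
For the numerator, keep only influenza=true terms: 0.91223·0.49 = 0.446993
Normalizer over all consistent configurations: 0.659806·0.51 + 0.91223·0.49 = 0.783494
Posterior = 0.446993 / 0.783494 ≈ 0.571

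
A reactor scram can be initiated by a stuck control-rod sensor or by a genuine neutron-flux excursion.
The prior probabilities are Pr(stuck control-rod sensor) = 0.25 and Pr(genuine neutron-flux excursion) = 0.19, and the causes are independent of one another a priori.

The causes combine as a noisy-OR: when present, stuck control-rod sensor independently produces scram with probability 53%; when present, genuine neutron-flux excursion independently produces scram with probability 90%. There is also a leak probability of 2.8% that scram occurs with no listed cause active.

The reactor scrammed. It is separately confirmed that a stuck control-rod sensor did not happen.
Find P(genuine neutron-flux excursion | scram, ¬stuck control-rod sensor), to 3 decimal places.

P(genuine neutron-flux excursion | scram, ¬stuck control-rod sensor) ≈ 0.883

Under noisy-OR, P(scram | causes) = 1 − (1−0.028)·∏(1−qᵢ) over the active causes.
For the numerator, keep only genuine neutron-flux excursion=true terms: 0.9028×0.19 = 0.171532
Normalizer over all consistent configurations: 0.028×0.81 + 0.9028×0.19 = 0.194212
Posterior = 0.171532 / 0.194212 ≈ 0.883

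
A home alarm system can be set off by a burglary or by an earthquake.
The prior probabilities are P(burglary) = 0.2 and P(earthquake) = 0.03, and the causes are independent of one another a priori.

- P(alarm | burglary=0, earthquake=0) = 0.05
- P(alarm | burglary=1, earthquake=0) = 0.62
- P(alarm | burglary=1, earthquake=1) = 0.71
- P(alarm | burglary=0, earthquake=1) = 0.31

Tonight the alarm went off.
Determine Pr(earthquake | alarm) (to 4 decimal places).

Pr(earthquake | alarm) ≈ 0.0685

By total probability over the 4 (burglary, earthquake) configurations:
  P(alarm) = 0.05*0.8*0.97 + 0.31*0.8*0.03 + 0.62*0.2*0.97 + 0.71*0.2*0.03
        = 0.038800 + 0.007440 + 0.120280 + 0.004260 = 0.170780
Keeping only the earthquake-present terms gives 0.011700, so
  P(earthquake | alarm) = 0.011700 / 0.170780 ≈ 0.0685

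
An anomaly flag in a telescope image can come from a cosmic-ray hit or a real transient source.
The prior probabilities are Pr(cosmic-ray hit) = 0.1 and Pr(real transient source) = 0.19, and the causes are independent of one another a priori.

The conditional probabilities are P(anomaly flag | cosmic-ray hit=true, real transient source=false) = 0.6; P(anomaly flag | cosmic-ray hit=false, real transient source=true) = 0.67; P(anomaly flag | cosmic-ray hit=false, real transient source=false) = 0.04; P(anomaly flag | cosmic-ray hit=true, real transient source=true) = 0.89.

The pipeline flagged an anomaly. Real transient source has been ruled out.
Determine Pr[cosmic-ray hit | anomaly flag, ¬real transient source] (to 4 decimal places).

Weight on cosmic-ray hit=true, given the evidence: 0.6*0.1 = 0.060000
Denominator P(anomaly flag | ¬real transient source): 0.04*0.9 + 0.6*0.1 = 0.096000
P(cosmic-ray hit | anomaly flag, ¬real transient source) = 0.060000/0.096000 ≈ 0.6250

Pr[cosmic-ray hit | anomaly flag, ¬real transient source] ≈ 0.6250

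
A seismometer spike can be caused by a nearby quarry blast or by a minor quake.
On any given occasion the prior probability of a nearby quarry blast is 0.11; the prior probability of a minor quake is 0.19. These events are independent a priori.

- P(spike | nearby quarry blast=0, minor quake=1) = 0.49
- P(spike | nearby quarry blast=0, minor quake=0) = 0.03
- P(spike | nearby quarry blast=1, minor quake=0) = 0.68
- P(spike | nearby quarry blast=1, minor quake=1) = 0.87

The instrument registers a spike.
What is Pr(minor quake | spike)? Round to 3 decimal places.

Pr(minor quake | spike) ≈ 0.551

P(spike) = 0.03*0.89*0.81 + 0.49*0.89*0.19 + 0.68*0.11*0.81 + 0.87*0.11*0.19 = 0.021627 + 0.082859 + 0.060588 + 0.018183 = 0.183257
Restricting to configurations with minor quake present: 0.082859 + 0.018183 = 0.101042.
Hence the posterior is 0.101042/0.183257 ≈ 0.551.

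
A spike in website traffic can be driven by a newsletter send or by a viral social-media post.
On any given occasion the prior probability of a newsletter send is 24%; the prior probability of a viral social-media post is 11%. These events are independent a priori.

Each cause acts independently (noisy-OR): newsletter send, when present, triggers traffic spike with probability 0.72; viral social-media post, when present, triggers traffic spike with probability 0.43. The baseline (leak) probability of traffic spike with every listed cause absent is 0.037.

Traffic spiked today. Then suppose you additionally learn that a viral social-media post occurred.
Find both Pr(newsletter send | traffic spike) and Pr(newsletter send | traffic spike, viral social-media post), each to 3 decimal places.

Pr(newsletter send | traffic spike) ≈ 0.740; Pr(newsletter send | traffic spike, viral social-media post) ≈ 0.372

Under noisy-OR, P(traffic spike | causes) = 1 − (1−0.037)·∏(1−qᵢ) over the active causes.
By total probability over the 4 (newsletter send, viral social-media post) configurations:
  P(traffic spike) = 0.037·0.76·0.89 + 0.45109·0.76·0.11 + 0.73036·0.24·0.89 + 0.846305·0.24·0.11
        = 0.025027 + 0.037711 + 0.156005 + 0.022342 = 0.241085
The terms with newsletter send present sum to 0.178347, so
  P(newsletter send | traffic spike) = 0.178347 / 0.241085 ≈ 0.740

Now condition on the additional information:
Numerator (weight on configurations with newsletter send): 0.846305·0.24 = 0.203113
Normalizer over all consistent configurations: 0.45109·0.76 + 0.846305·0.24 = 0.545941
Posterior = 0.203113 / 0.545941 ≈ 0.372
This is intercausal reasoning (explaining away): once viral social-media post accounts for the traffic spike, newsletter send becomes less likely.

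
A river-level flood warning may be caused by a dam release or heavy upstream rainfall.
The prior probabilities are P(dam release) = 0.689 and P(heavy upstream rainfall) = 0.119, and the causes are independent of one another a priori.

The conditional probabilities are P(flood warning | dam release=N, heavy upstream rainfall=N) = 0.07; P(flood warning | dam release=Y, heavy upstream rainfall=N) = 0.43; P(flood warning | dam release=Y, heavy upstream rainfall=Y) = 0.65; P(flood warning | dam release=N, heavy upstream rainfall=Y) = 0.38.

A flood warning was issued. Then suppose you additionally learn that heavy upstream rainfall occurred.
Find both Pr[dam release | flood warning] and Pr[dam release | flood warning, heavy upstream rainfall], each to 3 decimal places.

For the numerator, keep only dam release=true terms: 0.261014 + 0.053294 = 0.314308
Normalizer over all consistent configurations: 0.07*0.311*0.881 + 0.38*0.311*0.119 + 0.43*0.689*0.881 + 0.65*0.689*0.119 = 0.347550
P(dam release | flood warning) = 0.314308/0.347550 ≈ 0.904

Now condition on the additional information:
P(flood warning | heavy upstream rainfall) = 0.38·0.311 + 0.65·0.689 = 0.118180 + 0.447850 = 0.566030
Restricting to configurations with dam release present: 0.65·0.689 = 0.447850.
So P(dam release | flood warning, heavy upstream rainfall) = 0.447850/0.566030 ≈ 0.791.

Pr[dam release | flood warning] ≈ 0.904; Pr[dam release | flood warning, heavy upstream rainfall] ≈ 0.791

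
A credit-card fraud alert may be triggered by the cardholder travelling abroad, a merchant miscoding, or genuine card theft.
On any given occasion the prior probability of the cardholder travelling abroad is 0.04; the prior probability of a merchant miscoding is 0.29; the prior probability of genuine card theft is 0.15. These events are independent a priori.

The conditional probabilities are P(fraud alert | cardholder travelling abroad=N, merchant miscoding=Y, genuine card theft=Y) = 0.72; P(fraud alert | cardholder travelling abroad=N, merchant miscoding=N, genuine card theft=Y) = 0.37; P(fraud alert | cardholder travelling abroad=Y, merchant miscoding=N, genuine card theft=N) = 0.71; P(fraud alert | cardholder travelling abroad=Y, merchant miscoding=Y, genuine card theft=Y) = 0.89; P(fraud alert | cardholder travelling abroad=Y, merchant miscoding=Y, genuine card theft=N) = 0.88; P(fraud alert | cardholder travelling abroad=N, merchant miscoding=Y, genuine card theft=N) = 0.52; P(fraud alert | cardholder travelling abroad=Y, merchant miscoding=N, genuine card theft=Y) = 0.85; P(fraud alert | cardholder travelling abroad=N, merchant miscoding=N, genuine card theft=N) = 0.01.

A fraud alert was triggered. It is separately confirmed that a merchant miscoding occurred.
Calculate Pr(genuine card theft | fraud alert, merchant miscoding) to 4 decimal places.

Pr(genuine card theft | fraud alert, merchant miscoding) ≈ 0.1936

Sum P(fraud alert|·) weighted by the priors over the 4 (cardholder travelling abroad, genuine card theft) configurations:
  P(fraud alert | merchant miscoding) = 0.52×0.96×0.85 + 0.72×0.96×0.15 + 0.88×0.04×0.85 + 0.89×0.04×0.15
        = 0.424320 + 0.103680 + 0.029920 + 0.005340 = 0.563260
The terms with genuine card theft present sum to 0.109020, so
  P(genuine card theft | fraud alert, merchant miscoding) = 0.109020 / 0.563260 ≈ 0.1936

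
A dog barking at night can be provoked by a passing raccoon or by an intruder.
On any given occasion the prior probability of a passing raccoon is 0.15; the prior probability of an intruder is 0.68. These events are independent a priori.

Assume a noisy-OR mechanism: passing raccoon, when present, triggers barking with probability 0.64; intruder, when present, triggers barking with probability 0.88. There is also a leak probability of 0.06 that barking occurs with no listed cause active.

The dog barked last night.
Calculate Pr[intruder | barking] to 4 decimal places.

Pr[intruder | barking] ≈ 0.9270

Under noisy-OR, P(barking | causes) = 1 − (1−0.06)·∏(1−qᵢ) over the active causes.
Sum P(barking|·) weighted by the priors over the 4 (passing raccoon, intruder) configurations:
  P(barking) = 0.06·0.85·0.32 + 0.8872·0.85·0.68 + 0.6616·0.15·0.32 + 0.959392·0.15·0.68
        = 0.016320 + 0.512802 + 0.031757 + 0.097858 = 0.658737
The terms with intruder present sum to 0.610660, so
  P(intruder | barking) = 0.610660 / 0.658737 ≈ 0.9270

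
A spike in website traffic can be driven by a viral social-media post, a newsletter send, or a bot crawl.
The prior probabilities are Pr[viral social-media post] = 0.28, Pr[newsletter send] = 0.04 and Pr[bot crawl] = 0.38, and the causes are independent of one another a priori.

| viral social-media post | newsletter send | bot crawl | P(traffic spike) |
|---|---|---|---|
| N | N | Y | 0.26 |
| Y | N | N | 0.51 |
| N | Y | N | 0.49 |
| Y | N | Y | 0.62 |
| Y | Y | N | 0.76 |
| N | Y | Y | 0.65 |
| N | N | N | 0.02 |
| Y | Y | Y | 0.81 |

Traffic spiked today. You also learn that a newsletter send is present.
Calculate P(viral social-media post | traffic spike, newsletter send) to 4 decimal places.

Enumerate the 4 (viral social-media post, bot crawl) configurations and weight by the priors:
  P(traffic spike | newsletter send) = 0.49×0.72×0.62 + 0.65×0.72×0.38 + 0.76×0.28×0.62 + 0.81×0.28×0.38
        = 0.218736 + 0.177840 + 0.131936 + 0.086184 = 0.614696
Keeping only the viral social-media post-present terms gives 0.218120, so
  P(viral social-media post | traffic spike, newsletter send) = 0.218120 / 0.614696 ≈ 0.3548

P(viral social-media post | traffic spike, newsletter send) ≈ 0.3548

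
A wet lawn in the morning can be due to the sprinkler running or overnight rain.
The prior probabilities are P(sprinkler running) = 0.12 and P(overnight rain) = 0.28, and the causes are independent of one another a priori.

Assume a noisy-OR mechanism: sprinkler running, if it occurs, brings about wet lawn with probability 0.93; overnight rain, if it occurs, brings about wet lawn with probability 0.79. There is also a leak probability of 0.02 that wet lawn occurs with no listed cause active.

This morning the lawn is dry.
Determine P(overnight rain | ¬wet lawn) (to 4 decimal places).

P(overnight rain | ¬wet lawn) ≈ 0.0755

Under noisy-OR, P(wet lawn | causes) = 1 − (1−0.02)·∏(1−qᵢ) over the active causes.
Numerator (weight on configurations with overnight rain): 0.050709 + 0.000484 = 0.051193
Normalizer over all consistent configurations: 0.98·0.88·0.72 + 0.2058·0.88·0.28 + 0.0686·0.12·0.72 + 0.014406·0.12·0.28 = 0.678048
P(overnight rain | ¬wet lawn) = 0.051193/0.678048 ≈ 0.0755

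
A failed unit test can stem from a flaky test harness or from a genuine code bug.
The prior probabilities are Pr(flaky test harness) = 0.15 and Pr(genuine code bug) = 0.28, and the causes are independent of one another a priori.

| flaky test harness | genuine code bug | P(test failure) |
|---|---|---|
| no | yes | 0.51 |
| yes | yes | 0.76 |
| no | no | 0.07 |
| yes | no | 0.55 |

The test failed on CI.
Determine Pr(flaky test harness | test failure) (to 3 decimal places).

Pr(flaky test harness | test failure) ≈ 0.357

Weight on flaky test harness=true, given the evidence: 0.059400 + 0.031920 = 0.091320
Denominator P(test failure): 0.07×0.85×0.72 + 0.51×0.85×0.28 + 0.55×0.15×0.72 + 0.76×0.15×0.28 = 0.255540
Posterior = 0.091320 / 0.255540 ≈ 0.357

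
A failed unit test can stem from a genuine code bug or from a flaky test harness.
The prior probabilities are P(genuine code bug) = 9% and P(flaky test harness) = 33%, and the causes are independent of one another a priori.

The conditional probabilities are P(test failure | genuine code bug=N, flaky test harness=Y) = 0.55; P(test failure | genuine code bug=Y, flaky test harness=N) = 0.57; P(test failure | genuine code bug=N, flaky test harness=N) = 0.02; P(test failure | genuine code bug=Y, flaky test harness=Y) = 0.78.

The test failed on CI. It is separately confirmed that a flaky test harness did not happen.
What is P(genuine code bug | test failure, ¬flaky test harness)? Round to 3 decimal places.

P(test failure | ¬flaky test harness) = 0.02·0.91 + 0.57·0.09 = 0.018200 + 0.051300 = 0.069500
Restricting to configurations with genuine code bug present: 0.57·0.09 = 0.051300.
P(genuine code bug | test failure, ¬flaky test harness) = 0.051300 / 0.069500 ≈ 0.738

P(genuine code bug | test failure, ¬flaky test harness) ≈ 0.738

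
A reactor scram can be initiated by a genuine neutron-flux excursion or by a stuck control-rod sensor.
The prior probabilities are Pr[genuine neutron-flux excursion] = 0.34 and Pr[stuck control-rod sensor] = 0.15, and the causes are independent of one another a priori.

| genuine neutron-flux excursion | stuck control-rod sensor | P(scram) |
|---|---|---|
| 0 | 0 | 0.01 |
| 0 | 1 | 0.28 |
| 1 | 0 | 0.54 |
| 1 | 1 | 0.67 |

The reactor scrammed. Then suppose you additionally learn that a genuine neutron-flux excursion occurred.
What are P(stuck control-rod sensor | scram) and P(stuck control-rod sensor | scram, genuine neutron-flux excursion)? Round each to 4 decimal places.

P(scram) = 0.01·0.66·0.85 + 0.28·0.66·0.15 + 0.54·0.34·0.85 + 0.67·0.34·0.15 = 0.005610 + 0.027720 + 0.156060 + 0.034170 = 0.223560
The stuck control-rod sensor-present share is 0.027720 + 0.034170 = 0.061890.
Hence the posterior is 0.061890/0.223560 ≈ 0.2768.

Now also conditioning on genuine neutron-flux excursion=true:
P(scram | genuine neutron-flux excursion) = 0.54×0.85 + 0.67×0.15 = 0.459000 + 0.100500 = 0.559500
Of this, 0.100500 comes from 0.67×0.15 (the stuck control-rod sensor=true cases).
P(stuck control-rod sensor | scram, genuine neutron-flux excursion) = 0.100500 / 0.559500 ≈ 0.1796

P(stuck control-rod sensor | scram) ≈ 0.2768; P(stuck control-rod sensor | scram, genuine neutron-flux excursion) ≈ 0.1796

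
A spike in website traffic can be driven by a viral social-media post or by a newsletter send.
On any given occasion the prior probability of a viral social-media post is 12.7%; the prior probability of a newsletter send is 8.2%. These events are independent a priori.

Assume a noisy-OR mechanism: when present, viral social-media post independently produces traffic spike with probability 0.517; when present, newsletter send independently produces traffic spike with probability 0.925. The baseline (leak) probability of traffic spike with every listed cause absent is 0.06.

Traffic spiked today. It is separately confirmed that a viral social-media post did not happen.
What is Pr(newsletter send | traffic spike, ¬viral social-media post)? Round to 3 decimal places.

Pr(newsletter send | traffic spike, ¬viral social-media post) ≈ 0.580

Under noisy-OR, P(traffic spike | causes) = 1 − (1−0.06)·∏(1−qᵢ) over the active causes.
By total probability over both values of newsletter send:
  P(traffic spike | ¬viral social-media post) = 0.06*0.918 + 0.9295*0.082
        = 0.055080 + 0.076219 = 0.131299
Keeping only the newsletter send-present terms gives 0.076219, so
  P(newsletter send | traffic spike, ¬viral social-media post) = 0.076219 / 0.131299 ≈ 0.580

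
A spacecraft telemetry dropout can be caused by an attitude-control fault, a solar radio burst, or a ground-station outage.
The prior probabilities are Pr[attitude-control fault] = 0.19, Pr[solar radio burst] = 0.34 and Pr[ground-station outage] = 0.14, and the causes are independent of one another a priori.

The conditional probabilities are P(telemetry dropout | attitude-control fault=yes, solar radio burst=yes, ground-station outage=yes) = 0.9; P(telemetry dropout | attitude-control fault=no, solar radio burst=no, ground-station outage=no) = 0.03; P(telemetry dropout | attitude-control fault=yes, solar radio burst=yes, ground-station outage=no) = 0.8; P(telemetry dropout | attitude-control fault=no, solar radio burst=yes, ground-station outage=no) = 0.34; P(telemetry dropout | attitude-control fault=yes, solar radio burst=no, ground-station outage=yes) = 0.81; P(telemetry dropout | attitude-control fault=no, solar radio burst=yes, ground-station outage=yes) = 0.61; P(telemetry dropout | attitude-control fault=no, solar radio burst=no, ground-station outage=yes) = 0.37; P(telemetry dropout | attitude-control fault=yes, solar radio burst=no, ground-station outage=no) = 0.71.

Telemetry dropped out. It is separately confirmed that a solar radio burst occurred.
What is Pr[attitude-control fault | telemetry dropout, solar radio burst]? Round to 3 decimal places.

Pr[attitude-control fault | telemetry dropout, solar radio burst] ≈ 0.336

For the numerator, keep only attitude-control fault=true terms: 0.130720 + 0.023940 = 0.154660
Normalizer over all consistent configurations: 0.34×0.81×0.86 + 0.61×0.81×0.14 + 0.8×0.19×0.86 + 0.9×0.19×0.14 = 0.460678
P(attitude-control fault | telemetry dropout, solar radio burst) = 0.154660/0.460678 ≈ 0.336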